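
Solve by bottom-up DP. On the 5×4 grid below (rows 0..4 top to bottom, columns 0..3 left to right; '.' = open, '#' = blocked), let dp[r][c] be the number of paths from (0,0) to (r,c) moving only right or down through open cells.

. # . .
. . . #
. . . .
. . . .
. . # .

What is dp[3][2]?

r\c   0   1   2   3
  0   1   0   0   0
  1   1   1   1   0
  2   1   2   3   3
  3   1   3   6   9
  4   1   4   0   9

6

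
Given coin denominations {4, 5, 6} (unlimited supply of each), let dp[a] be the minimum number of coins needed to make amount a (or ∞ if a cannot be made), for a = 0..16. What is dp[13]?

3

 a  0  1  2  3  4  5  6  7  8  9 10 11 12 13 14 15 16
dp  0  -  -  -  1  1  1  -  2  2  2  2  2  3  3  3  3
(- denotes ∞ / unreachable)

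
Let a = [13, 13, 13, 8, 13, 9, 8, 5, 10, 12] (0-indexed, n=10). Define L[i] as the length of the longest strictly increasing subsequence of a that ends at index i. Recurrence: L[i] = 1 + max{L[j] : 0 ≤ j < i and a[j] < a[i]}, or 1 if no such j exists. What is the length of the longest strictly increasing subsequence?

   i    0    1    2    3    4    5    6    7    8    9
a[i]   13   13   13    8   13    9    8    5   10   12
L[i]    1    1    1    1    2    2    1    1    3    4

4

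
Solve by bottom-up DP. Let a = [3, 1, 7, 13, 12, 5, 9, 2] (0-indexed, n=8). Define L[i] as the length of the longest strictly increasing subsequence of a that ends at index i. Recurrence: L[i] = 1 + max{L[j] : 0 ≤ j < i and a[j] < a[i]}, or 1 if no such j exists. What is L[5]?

   i    0    1    2    3    4    5    6    7
a[i]    3    1    7   13   12    5    9    2
L[i]    1    1    2    3    3    2    3    2

2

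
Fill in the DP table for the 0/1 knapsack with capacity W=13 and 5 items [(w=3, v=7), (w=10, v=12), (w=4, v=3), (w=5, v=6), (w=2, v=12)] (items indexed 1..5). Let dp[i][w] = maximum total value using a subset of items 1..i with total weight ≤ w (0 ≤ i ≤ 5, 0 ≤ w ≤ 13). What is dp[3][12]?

i\w   0   1   2   3   4   5   6   7   8   9  10  11  12  13
  0   0   0   0   0   0   0   0   0   0   0   0   0   0   0
  1   0   0   0   7   7   7   7   7   7   7   7   7   7   7
  2   0   0   0   7   7   7   7   7   7   7  12  12  12  19
  3   0   0   0   7   7   7   7  10  10  10  12  12  12  19
  4   0   0   0   7   7   7   7  10  13  13  13  13  16  19
  5   0   0  12  12  12  19  19  19  19  22  25  25  25  25

12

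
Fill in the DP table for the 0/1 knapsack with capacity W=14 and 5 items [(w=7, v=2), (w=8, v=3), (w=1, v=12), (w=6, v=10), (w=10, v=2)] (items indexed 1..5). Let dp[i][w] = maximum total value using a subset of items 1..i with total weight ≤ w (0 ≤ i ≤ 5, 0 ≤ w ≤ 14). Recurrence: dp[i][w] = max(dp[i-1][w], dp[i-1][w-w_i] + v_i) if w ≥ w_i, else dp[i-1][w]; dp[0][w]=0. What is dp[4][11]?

i\w   0   1   2   3   4   5   6   7   8   9  10  11  12  13  14
  0   0   0   0   0   0   0   0   0   0   0   0   0   0   0   0
  1   0   0   0   0   0   0   0   2   2   2   2   2   2   2   2
  2   0   0   0   0   0   0   0   2   3   3   3   3   3   3   3
  3   0  12  12  12  12  12  12  12  14  15  15  15  15  15  15
  4   0  12  12  12  12  12  12  22  22  22  22  22  22  22  24
  5   0  12  12  12  12  12  12  22  22  22  22  22  22  22  24

22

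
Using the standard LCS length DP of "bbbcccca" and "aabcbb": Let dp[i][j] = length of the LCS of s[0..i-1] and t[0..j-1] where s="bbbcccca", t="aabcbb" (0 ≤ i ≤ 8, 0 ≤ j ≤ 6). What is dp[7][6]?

   ''  a  a  b  c  b  b
''  0  0  0  0  0  0  0
 b  0  0  0  1  1  1  1
 b  0  0  0  1  1  2  2
 b  0  0  0  1  1  2  3
 c  0  0  0  1  2  2  3
 c  0  0  0  1  2  2  3
 c  0  0  0  1  2  2  3
 c  0  0  0  1  2  2  3
 a  0  1  1  1  2  2  3

3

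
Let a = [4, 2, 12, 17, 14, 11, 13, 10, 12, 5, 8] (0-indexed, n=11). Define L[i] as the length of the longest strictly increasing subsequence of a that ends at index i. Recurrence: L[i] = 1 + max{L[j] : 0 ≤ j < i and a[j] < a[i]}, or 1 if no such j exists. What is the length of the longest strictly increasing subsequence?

3

   i    0    1    2    3    4    5    6    7    8    9   10
a[i]    4    2   12   17   14   11   13   10   12    5    8
L[i]    1    1    2    3    3    2    3    2    3    2    3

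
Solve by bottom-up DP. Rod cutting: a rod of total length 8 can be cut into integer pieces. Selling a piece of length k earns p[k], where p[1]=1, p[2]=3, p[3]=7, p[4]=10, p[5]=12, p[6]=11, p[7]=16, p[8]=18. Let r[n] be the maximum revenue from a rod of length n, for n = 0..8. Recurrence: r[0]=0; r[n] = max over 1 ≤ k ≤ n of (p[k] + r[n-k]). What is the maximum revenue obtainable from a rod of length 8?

   n    0    1    2    3    4    5    6    7    8
r[n]    0    1    3    7   10   12   14   17   20

20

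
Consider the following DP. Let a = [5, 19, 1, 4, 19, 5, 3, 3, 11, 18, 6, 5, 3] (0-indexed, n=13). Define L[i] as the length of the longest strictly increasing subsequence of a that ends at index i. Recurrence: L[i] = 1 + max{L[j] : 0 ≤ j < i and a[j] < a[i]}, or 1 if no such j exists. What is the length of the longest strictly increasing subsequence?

   i    0    1    2    3    4    5    6    7    8    9   10   11   12
a[i]    5   19    1    4   19    5    3    3   11   18    6    5    3
L[i]    1    2    1    2    3    3    2    2    4    5    4    3    2

5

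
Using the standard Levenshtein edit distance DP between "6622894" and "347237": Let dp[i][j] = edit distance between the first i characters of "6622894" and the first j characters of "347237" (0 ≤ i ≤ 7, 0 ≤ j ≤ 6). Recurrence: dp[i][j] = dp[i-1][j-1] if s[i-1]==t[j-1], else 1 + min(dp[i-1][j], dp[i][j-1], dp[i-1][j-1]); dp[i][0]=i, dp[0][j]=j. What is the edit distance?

   ''  3  4  7  2  3  7
''  0  1  2  3  4  5  6
 6  1  1  2  3  4  5  6
 6  2  2  2  3  4  5  6
 2  3  3  3  3  3  4  5
 2  4  4  4  4  3  4  5
 8  5  5  5  5  4  4  5
 9  6  6  6  6  5  5  5
 4  7  7  6  7  6  6  6

6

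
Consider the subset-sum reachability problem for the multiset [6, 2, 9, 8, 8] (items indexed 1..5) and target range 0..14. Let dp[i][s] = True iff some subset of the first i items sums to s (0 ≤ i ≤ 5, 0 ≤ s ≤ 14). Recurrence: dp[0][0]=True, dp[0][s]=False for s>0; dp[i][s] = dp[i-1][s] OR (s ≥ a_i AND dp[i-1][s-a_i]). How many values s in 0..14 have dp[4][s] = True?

i\s   0   1   2   3   4   5   6   7   8   9  10  11  12  13  14
  0   T   F   F   F   F   F   F   F   F   F   F   F   F   F   F
  1   T   F   F   F   F   F   T   F   F   F   F   F   F   F   F
  2   T   F   T   F   F   F   T   F   T   F   F   F   F   F   F
  3   T   F   T   F   F   F   T   F   T   T   F   T   F   F   F
  4   T   F   T   F   F   F   T   F   T   T   T   T   F   F   T
  5   T   F   T   F   F   F   T   F   T   T   T   T   F   F   T

8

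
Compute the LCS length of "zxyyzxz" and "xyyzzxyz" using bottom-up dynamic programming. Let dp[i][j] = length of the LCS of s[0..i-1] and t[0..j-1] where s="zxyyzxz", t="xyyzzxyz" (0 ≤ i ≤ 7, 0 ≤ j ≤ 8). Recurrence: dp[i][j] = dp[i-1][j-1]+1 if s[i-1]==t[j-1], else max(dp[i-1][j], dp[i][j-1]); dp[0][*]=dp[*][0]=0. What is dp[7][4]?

   ''  x  y  y  z  z  x  y  z
''  0  0  0  0  0  0  0  0  0
 z  0  0  0  0  1  1  1  1  1
 x  0  1  1  1  1  1  2  2  2
 y  0  1  2  2  2  2  2  3  3
 y  0  1  2  3  3  3  3  3  3
 z  0  1  2  3  4  4  4  4  4
 x  0  1  2  3  4  4  5  5  5
 z  0  1  2  3  4  5  5  5  6

4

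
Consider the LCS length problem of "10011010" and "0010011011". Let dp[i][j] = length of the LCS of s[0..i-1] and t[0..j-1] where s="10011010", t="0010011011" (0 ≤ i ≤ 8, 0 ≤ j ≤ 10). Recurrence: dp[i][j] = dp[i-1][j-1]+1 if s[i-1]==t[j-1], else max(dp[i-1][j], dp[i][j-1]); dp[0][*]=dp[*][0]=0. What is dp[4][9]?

   ''  0  0  1  0  0  1  1  0  1  1
''  0  0  0  0  0  0  0  0  0  0  0
 1  0  0  0  1  1  1  1  1  1  1  1
 0  0  1  1  1  2  2  2  2  2  2  2
 0  0  1  2  2  2  3  3  3  3  3  3
 1  0  1  2  3  3  3  4  4  4  4  4
 1  0  1  2  3  3  3  4  5  5  5  5
 0  0  1  2  3  4  4  4  5  6  6  6
 1  0  1  2  3  4  4  5  5  6  7  7
 0  0  1  2  3  4  5  5  5  6  7  7

4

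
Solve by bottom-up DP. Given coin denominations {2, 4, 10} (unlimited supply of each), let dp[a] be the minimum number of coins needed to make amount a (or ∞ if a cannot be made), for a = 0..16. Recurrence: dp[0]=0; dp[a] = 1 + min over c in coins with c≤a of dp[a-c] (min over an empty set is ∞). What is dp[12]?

2

 a  0  1  2  3  4  5  6  7  8  9 10 11 12 13 14 15 16
dp  0  -  1  -  1  -  2  -  2  -  1  -  2  -  2  -  3
(- denotes ∞ / unreachable)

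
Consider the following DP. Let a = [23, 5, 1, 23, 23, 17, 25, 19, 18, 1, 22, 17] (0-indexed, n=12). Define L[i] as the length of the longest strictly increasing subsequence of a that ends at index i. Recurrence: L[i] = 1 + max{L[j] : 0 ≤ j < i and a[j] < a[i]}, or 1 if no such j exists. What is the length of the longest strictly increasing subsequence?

4

   i    0    1    2    3    4    5    6    7    8    9   10   11
a[i]   23    5    1   23   23   17   25   19   18    1   22   17
L[i]    1    1    1    2    2    2    3    3    3    1    4    2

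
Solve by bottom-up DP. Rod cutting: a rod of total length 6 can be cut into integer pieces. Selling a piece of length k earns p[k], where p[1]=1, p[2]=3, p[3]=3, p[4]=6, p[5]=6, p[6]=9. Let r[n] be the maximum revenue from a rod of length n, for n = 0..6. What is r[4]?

   n    0    1    2    3    4    5    6
r[n]    0    1    3    4    6    7    9

6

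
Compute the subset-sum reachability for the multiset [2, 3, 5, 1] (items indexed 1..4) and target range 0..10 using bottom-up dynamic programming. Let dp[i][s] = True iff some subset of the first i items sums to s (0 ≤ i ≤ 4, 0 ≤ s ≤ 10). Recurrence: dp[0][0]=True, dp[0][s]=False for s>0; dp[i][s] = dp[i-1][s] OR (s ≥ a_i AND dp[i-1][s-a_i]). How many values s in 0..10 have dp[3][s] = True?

7

i\s   0   1   2   3   4   5   6   7   8   9  10
  0   T   F   F   F   F   F   F   F   F   F   F
  1   T   F   T   F   F   F   F   F   F   F   F
  2   T   F   T   T   F   T   F   F   F   F   F
  3   T   F   T   T   F   T   F   T   T   F   T
  4   T   T   T   T   T   T   T   T   T   T   T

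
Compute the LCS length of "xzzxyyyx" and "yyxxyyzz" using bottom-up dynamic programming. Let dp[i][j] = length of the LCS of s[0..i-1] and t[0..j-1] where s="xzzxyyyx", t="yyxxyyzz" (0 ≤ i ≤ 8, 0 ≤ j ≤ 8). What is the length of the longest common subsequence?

   ''  y  y  x  x  y  y  z  z
''  0  0  0  0  0  0  0  0  0
 x  0  0  0  1  1  1  1  1  1
 z  0  0  0  1  1  1  1  2  2
 z  0  0  0  1  1  1  1  2  3
 x  0  0  0  1  2  2  2  2  3
 y  0  1  1  1  2  3  3  3  3
 y  0  1  2  2  2  3  4  4  4
 y  0  1  2  2  2  3  4  4  4
 x  0  1  2  3  3  3  4  4  4

4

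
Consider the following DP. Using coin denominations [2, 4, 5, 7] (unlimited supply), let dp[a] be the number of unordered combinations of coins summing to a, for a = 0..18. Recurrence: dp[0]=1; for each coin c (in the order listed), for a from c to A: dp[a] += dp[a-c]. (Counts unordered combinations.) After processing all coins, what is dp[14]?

after  coin     0     1     2     3     4     5     6     7     8     9    10    11    12    13    14    15    16    17    18
          2     1     0     1     0     1     0     1     0     1     0     1     0     1     0     1     0     1     0     1
          4     1     0     1     0     2     0     2     0     3     0     3     0     4     0     4     0     5     0     5
          5     1     0     1     0     2     1     2     1     3     2     4     2     5     3     6     4     7     5     8
          7     1     0     1     0     2     1     2     2     3     3     4     4     6     5     8     7    10     9    12

8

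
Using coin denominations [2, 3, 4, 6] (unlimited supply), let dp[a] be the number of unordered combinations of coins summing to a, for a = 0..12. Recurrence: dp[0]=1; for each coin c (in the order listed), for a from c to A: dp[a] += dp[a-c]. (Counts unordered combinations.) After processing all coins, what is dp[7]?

2

after  coin     0     1     2     3     4     5     6     7     8     9    10    11    12
          2     1     0     1     0     1     0     1     0     1     0     1     0     1
          3     1     0     1     1     1     1     2     1     2     2     2     2     3
          4     1     0     1     1     2     1     3     2     4     3     5     4     7
          6     1     0     1     1     2     1     4     2     5     4     7     5    11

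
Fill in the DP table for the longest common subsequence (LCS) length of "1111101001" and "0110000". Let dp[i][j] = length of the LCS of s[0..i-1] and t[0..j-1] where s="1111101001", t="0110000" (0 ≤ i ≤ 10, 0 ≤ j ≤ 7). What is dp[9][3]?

   ''  0  1  1  0  0  0  0
''  0  0  0  0  0  0  0  0
 1  0  0  1  1  1  1  1  1
 1  0  0  1  2  2  2  2  2
 1  0  0  1  2  2  2  2  2
 1  0  0  1  2  2  2  2  2
 1  0  0  1  2  2  2  2  2
 0  0  1  1  2  3  3  3  3
 1  0  1  2  2  3  3  3  3
 0  0  1  2  2  3  4  4  4
 0  0  1  2  2  3  4  5  5
 1  0  1  2  3  3  4  5  5

2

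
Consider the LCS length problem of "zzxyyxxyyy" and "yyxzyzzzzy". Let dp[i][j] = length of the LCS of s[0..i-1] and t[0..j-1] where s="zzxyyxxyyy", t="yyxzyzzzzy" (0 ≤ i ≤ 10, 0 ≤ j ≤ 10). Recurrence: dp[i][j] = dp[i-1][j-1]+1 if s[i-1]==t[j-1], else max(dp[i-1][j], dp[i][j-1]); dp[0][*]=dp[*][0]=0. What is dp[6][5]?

   ''  y  y  x  z  y  z  z  z  z  y
''  0  0  0  0  0  0  0  0  0  0  0
 z  0  0  0  0  1  1  1  1  1  1  1
 z  0  0  0  0  1  1  2  2  2  2  2
 x  0  0  0  1  1  1  2  2  2  2  2
 y  0  1  1  1  1  2  2  2  2  2  3
 y  0  1  2  2  2  2  2  2  2  2  3
 x  0  1  2  3  3  3  3  3  3  3  3
 x  0  1  2  3  3  3  3  3  3  3  3
 y  0  1  2  3  3  4  4  4  4  4  4
 y  0  1  2  3  3  4  4  4  4  4  5
 y  0  1  2  3  3  4  4  4  4  4  5

3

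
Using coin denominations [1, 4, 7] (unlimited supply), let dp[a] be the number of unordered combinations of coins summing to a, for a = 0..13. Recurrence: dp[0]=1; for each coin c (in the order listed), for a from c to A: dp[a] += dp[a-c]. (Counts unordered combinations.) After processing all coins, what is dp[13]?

6

after  coin     0     1     2     3     4     5     6     7     8     9    10    11    12    13
          1     1     1     1     1     1     1     1     1     1     1     1     1     1     1
          4     1     1     1     1     2     2     2     2     3     3     3     3     4     4
          7     1     1     1     1     2     2     2     3     4     4     4     5     6     6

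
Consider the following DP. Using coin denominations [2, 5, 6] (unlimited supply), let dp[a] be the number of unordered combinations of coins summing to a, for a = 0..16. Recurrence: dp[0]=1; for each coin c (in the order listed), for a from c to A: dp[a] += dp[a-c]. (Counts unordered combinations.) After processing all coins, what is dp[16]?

after  coin     0     1     2     3     4     5     6     7     8     9    10    11    12    13    14    15    16
          2     1     0     1     0     1     0     1     0     1     0     1     0     1     0     1     0     1
          5     1     0     1     0     1     1     1     1     1     1     2     1     2     1     2     2     2
          6     1     0     1     0     1     1     2     1     2     1     3     2     4     2     4     3     5

5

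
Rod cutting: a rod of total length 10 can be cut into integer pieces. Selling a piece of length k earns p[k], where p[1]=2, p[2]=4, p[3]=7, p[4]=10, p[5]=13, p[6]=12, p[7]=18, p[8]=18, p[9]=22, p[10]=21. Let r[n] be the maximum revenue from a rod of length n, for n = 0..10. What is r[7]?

18

   n    0    1    2    3    4    5    6    7    8    9   10
r[n]    0    2    4    7   10   13   15   18   20   23   26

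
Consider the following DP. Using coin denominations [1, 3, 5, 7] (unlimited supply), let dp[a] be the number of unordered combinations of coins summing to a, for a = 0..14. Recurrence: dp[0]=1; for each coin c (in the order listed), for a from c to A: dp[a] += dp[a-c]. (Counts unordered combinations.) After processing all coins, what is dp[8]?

after  coin     0     1     2     3     4     5     6     7     8     9    10    11    12    13    14
          1     1     1     1     1     1     1     1     1     1     1     1     1     1     1     1
          3     1     1     1     2     2     2     3     3     3     4     4     4     5     5     5
          5     1     1     1     2     2     3     4     4     5     6     7     8     9    10    11
          7     1     1     1     2     2     3     4     5     6     7     9    10    12    14    16

6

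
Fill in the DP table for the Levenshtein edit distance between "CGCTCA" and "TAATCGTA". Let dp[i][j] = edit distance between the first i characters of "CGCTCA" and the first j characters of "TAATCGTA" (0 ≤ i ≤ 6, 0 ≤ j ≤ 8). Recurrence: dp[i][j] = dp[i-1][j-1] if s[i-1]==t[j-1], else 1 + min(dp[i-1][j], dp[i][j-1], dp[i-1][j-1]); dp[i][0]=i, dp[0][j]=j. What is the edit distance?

   ''  T  A  A  T  C  G  T  A
''  0  1  2  3  4  5  6  7  8
 C  1  1  2  3  4  4  5  6  7
 G  2  2  2  3  4  5  4  5  6
 C  3  3  3  3  4  4  5  5  6
 T  4  3  4  4  3  4  5  5  6
 C  5  4  4  5  4  3  4  5  6
 A  6  5  4  4  5  4  4  5  5

5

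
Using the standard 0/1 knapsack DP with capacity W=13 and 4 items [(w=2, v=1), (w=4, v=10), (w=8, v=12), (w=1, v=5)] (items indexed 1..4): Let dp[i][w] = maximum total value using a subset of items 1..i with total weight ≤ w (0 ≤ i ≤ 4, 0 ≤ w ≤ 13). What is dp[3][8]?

i\w   0   1   2   3   4   5   6   7   8   9  10  11  12  13
  0   0   0   0   0   0   0   0   0   0   0   0   0   0   0
  1   0   0   1   1   1   1   1   1   1   1   1   1   1   1
  2   0   0   1   1  10  10  11  11  11  11  11  11  11  11
  3   0   0   1   1  10  10  11  11  12  12  13  13  22  22
  4   0   5   5   6  10  15  15  16  16  17  17  18  22  27

12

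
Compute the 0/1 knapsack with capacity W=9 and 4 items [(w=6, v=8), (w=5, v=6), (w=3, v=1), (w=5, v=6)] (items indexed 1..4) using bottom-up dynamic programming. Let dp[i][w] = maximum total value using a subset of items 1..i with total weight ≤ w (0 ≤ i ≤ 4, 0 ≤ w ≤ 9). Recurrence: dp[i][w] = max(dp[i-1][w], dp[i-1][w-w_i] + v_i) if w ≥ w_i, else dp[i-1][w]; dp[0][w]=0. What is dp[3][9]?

i\w   0   1   2   3   4   5   6   7   8   9
  0   0   0   0   0   0   0   0   0   0   0
  1   0   0   0   0   0   0   8   8   8   8
  2   0   0   0   0   0   6   8   8   8   8
  3   0   0   0   1   1   6   8   8   8   9
  4   0   0   0   1   1   6   8   8   8   9

9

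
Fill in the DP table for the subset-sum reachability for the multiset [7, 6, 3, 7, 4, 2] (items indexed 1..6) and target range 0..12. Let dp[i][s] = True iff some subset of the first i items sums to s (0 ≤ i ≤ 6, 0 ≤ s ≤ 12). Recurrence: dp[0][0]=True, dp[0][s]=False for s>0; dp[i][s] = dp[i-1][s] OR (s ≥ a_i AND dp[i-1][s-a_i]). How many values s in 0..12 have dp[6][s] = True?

12

i\s   0   1   2   3   4   5   6   7   8   9  10  11  12
  0   T   F   F   F   F   F   F   F   F   F   F   F   F
  1   T   F   F   F   F   F   F   T   F   F   F   F   F
  2   T   F   F   F   F   F   T   T   F   F   F   F   F
  3   T   F   F   T   F   F   T   T   F   T   T   F   F
  4   T   F   F   T   F   F   T   T   F   T   T   F   F
  5   T   F   F   T   T   F   T   T   F   T   T   T   F
  6   T   F   T   T   T   T   T   T   T   T   T   T   T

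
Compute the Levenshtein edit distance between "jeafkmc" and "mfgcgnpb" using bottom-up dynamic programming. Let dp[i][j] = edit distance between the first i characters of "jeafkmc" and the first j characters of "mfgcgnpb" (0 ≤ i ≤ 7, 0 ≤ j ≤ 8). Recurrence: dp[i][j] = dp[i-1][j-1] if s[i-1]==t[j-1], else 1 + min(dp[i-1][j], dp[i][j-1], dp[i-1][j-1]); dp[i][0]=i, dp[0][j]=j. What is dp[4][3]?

4

   ''  m  f  g  c  g  n  p  b
''  0  1  2  3  4  5  6  7  8
 j  1  1  2  3  4  5  6  7  8
 e  2  2  2  3  4  5  6  7  8
 a  3  3  3  3  4  5  6  7  8
 f  4  4  3  4  4  5  6  7  8
 k  5  5  4  4  5  5  6  7  8
 m  6  5  5  5  5  6  6  7  8
 c  7  6  6  6  5  6  7  7  8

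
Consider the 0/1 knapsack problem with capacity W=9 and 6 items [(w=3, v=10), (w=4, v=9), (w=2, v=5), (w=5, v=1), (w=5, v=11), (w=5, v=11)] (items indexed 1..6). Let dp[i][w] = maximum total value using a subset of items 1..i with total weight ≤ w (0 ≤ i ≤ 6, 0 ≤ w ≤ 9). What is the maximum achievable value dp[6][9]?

i\w   0   1   2   3   4   5   6   7   8   9
  0   0   0   0   0   0   0   0   0   0   0
  1   0   0   0  10  10  10  10  10  10  10
  2   0   0   0  10  10  10  10  19  19  19
  3   0   0   5  10  10  15  15  19  19  24
  4   0   0   5  10  10  15  15  19  19  24
  5   0   0   5  10  10  15  15  19  21  24
  6   0   0   5  10  10  15  15  19  21  24

24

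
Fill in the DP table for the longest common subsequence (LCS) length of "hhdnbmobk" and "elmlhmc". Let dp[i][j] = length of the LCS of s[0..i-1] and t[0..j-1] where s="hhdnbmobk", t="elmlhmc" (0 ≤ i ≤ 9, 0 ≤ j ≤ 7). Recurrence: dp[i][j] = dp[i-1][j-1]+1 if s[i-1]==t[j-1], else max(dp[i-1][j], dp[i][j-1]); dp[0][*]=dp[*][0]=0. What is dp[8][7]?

2

   ''  e  l  m  l  h  m  c
''  0  0  0  0  0  0  0  0
 h  0  0  0  0  0  1  1  1
 h  0  0  0  0  0  1  1  1
 d  0  0  0  0  0  1  1  1
 n  0  0  0  0  0  1  1  1
 b  0  0  0  0  0  1  1  1
 m  0  0  0  1  1  1  2  2
 o  0  0  0  1  1  1  2  2
 b  0  0  0  1  1  1  2  2
 k  0  0  0  1  1  1  2  2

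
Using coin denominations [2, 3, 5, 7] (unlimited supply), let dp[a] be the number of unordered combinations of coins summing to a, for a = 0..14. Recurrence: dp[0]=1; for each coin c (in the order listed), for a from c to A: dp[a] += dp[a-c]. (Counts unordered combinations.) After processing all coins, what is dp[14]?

9

after  coin     0     1     2     3     4     5     6     7     8     9    10    11    12    13    14
          2     1     0     1     0     1     0     1     0     1     0     1     0     1     0     1
          3     1     0     1     1     1     1     2     1     2     2     2     2     3     2     3
          5     1     0     1     1     1     2     2     2     3     3     4     4     5     5     6
          7     1     0     1     1     1     2     2     3     3     4     5     5     7     7     9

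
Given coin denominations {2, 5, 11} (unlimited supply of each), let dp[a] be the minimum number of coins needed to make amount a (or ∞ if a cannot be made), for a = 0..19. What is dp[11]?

 a  0  1  2  3  4  5  6  7  8  9 10 11 12 13 14 15 16 17 18 19
dp  0  -  1  -  2  1  3  2  4  3  2  1  3  2  4  3  2  4  3  5
(- denotes ∞ / unreachable)

1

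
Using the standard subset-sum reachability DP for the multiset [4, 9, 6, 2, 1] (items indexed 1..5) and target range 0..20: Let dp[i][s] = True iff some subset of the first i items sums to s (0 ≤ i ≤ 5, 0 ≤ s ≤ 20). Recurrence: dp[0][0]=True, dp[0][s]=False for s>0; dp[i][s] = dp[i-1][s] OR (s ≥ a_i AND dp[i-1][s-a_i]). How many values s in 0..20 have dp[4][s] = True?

i\s   0   1   2   3   4   5   6   7   8   9  10  11  12  13  14  15  16  17  18  19  20
  0   T   F   F   F   F   F   F   F   F   F   F   F   F   F   F   F   F   F   F   F   F
  1   T   F   F   F   T   F   F   F   F   F   F   F   F   F   F   F   F   F   F   F   F
  2   T   F   F   F   T   F   F   F   F   T   F   F   F   T   F   F   F   F   F   F   F
  3   T   F   F   F   T   F   T   F   F   T   T   F   F   T   F   T   F   F   F   T   F
  4   T   F   T   F   T   F   T   F   T   T   T   T   T   T   F   T   F   T   F   T   F
  5   T   T   T   T   T   T   T   T   T   T   T   T   T   T   T   T   T   T   T   T   T

13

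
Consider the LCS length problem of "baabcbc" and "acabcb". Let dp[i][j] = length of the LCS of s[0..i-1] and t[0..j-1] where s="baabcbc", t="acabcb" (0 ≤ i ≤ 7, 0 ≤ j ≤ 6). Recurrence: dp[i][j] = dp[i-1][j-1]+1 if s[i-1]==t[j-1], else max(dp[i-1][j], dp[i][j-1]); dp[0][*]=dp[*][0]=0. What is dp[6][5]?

4

   ''  a  c  a  b  c  b
''  0  0  0  0  0  0  0
 b  0  0  0  0  1  1  1
 a  0  1  1  1  1  1  1
 a  0  1  1  2  2  2  2
 b  0  1  1  2  3  3  3
 c  0  1  2  2  3  4  4
 b  0  1  2  2  3  4  5
 c  0  1  2  2  3  4  5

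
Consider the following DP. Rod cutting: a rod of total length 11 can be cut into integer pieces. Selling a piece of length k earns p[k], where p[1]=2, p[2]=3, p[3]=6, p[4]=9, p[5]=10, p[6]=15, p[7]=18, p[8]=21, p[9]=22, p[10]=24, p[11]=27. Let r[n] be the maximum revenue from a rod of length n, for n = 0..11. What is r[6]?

15

   n    0    1    2    3    4    5    6    7    8    9   10   11
r[n]    0    2    4    6    9   11   15   18   21   23   25   27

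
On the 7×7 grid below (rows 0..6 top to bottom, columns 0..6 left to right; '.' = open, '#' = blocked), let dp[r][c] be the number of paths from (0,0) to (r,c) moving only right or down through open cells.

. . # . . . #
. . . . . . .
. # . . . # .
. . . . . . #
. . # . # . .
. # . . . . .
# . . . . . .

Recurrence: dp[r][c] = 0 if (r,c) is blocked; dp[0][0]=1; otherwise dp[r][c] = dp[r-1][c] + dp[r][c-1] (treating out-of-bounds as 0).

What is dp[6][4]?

14

r\c   0   1   2   3   4   5   6
  0   1   1   0   0   0   0   0
  1   1   2   2   2   2   2   2
  2   1   0   2   4   6   0   2
  3   1   1   3   7  13  13   0
  4   1   2   0   7   0  13  13
  5   1   0   0   7   7  20  33
  6   0   0   0   7  14  34  67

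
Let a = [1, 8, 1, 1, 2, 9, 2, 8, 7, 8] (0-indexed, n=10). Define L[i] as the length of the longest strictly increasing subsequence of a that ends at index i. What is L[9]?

4

   i    0    1    2    3    4    5    6    7    8    9
a[i]    1    8    1    1    2    9    2    8    7    8
L[i]    1    2    1    1    2    3    2    3    3    4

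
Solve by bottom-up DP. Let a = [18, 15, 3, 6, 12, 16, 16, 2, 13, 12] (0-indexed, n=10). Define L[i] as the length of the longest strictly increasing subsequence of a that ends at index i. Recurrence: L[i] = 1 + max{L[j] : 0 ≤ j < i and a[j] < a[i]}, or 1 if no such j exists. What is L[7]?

   i    0    1    2    3    4    5    6    7    8    9
a[i]   18   15    3    6   12   16   16    2   13   12
L[i]    1    1    1    2    3    4    4    1    4    3

1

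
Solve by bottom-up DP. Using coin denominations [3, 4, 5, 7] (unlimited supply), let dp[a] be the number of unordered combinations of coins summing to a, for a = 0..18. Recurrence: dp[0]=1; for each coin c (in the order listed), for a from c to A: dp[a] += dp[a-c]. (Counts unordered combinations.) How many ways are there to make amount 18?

8

after  coin     0     1     2     3     4     5     6     7     8     9    10    11    12    13    14    15    16    17    18
          3     1     0     0     1     0     0     1     0     0     1     0     0     1     0     0     1     0     0     1
          4     1     0     0     1     1     0     1     1     1     1     1     1     2     1     1     2     2     1     2
          5     1     0     0     1     1     1     1     1     2     2     2     2     3     3     3     4     4     4     5
          7     1     0     0     1     1     1     1     2     2     2     3     3     4     4     5     6     6     7     8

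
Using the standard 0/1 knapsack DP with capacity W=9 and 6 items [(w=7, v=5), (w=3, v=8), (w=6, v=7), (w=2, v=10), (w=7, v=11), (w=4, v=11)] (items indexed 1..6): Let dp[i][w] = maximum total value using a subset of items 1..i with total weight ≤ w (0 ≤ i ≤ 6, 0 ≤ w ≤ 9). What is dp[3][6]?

8

i\w   0   1   2   3   4   5   6   7   8   9
  0   0   0   0   0   0   0   0   0   0   0
  1   0   0   0   0   0   0   0   5   5   5
  2   0   0   0   8   8   8   8   8   8   8
  3   0   0   0   8   8   8   8   8   8  15
  4   0   0  10  10  10  18  18  18  18  18
  5   0   0  10  10  10  18  18  18  18  21
  6   0   0  10  10  11  18  21  21  21  29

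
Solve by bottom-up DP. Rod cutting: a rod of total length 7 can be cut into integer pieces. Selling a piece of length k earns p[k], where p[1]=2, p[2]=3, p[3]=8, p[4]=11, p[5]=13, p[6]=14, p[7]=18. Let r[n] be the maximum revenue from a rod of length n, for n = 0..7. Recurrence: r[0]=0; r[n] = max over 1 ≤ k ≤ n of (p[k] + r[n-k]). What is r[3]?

8

   n    0    1    2    3    4    5    6    7
r[n]    0    2    4    8   11   13   16   19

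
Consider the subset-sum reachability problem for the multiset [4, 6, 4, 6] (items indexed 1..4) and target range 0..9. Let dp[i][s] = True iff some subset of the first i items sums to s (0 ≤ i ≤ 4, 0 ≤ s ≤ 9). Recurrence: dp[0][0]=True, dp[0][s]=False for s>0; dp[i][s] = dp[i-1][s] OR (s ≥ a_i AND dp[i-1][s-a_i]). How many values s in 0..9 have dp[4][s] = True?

4

i\s   0   1   2   3   4   5   6   7   8   9
  0   T   F   F   F   F   F   F   F   F   F
  1   T   F   F   F   T   F   F   F   F   F
  2   T   F   F   F   T   F   T   F   F   F
  3   T   F   F   F   T   F   T   F   T   F
  4   T   F   F   F   T   F   T   F   T   F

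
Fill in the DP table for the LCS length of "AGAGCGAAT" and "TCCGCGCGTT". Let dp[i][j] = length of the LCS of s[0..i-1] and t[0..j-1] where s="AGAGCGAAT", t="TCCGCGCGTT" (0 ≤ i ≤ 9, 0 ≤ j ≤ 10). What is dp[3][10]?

1

   ''  T  C  C  G  C  G  C  G  T  T
''  0  0  0  0  0  0  0  0  0  0  0
 A  0  0  0  0  0  0  0  0  0  0  0
 G  0  0  0  0  1  1  1  1  1  1  1
 A  0  0  0  0  1  1  1  1  1  1  1
 G  0  0  0  0  1  1  2  2  2  2  2
 C  0  0  1  1  1  2  2  3  3  3  3
 G  0  0  1  1  2  2  3  3  4  4  4
 A  0  0  1  1  2  2  3  3  4  4  4
 A  0  0  1  1  2  2  3  3  4  4  4
 T  0  1  1  1  2  2  3  3  4  5  5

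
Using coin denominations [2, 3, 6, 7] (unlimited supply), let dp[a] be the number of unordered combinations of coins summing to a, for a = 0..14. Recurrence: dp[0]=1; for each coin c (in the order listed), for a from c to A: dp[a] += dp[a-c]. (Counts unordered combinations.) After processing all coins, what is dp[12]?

after  coin     0     1     2     3     4     5     6     7     8     9    10    11    12    13    14
          2     1     0     1     0     1     0     1     0     1     0     1     0     1     0     1
          3     1     0     1     1     1     1     2     1     2     2     2     2     3     2     3
          6     1     0     1     1     1     1     3     1     3     3     3     3     6     3     6
          7     1     0     1     1     1     1     3     2     3     4     4     4     7     6     8

7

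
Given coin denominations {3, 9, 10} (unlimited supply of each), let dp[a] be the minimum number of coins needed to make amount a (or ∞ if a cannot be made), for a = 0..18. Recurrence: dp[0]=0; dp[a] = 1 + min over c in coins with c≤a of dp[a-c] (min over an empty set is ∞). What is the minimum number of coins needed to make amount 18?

2

 a  0  1  2  3  4  5  6  7  8  9 10 11 12 13 14 15 16 17 18
dp  0  -  -  1  -  -  2  -  -  1  1  -  2  2  -  3  3  -  2
(- denotes ∞ / unreachable)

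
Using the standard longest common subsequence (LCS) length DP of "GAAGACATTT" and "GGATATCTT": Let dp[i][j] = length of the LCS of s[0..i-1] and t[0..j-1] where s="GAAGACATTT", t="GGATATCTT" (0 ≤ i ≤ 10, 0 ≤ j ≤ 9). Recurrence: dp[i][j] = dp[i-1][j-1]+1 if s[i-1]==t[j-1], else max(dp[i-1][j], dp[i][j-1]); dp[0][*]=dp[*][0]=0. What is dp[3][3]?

2

   ''  G  G  A  T  A  T  C  T  T
''  0  0  0  0  0  0  0  0  0  0
 G  0  1  1  1  1  1  1  1  1  1
 A  0  1  1  2  2  2  2  2  2  2
 A  0  1  1  2  2  3  3  3  3  3
 G  0  1  2  2  2  3  3  3  3  3
 A  0  1  2  3  3  3  3  3  3  3
 C  0  1  2  3  3  3  3  4  4  4
 A  0  1  2  3  3  4  4  4  4  4
 T  0  1  2  3  4  4  5  5  5  5
 T  0  1  2  3  4  4  5  5  6  6
 T  0  1  2  3  4  4  5  5  6  7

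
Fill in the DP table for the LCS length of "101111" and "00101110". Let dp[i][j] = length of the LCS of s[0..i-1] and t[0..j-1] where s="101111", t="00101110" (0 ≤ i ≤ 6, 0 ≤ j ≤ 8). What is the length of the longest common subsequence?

   ''  0  0  1  0  1  1  1  0
''  0  0  0  0  0  0  0  0  0
 1  0  0  0  1  1  1  1  1  1
 0  0  1  1  1  2  2  2  2  2
 1  0  1  1  2  2  3  3  3  3
 1  0  1  1  2  2  3  4  4  4
 1  0  1  1  2  2  3  4  5  5
 1  0  1  1  2  2  3  4  5  5

5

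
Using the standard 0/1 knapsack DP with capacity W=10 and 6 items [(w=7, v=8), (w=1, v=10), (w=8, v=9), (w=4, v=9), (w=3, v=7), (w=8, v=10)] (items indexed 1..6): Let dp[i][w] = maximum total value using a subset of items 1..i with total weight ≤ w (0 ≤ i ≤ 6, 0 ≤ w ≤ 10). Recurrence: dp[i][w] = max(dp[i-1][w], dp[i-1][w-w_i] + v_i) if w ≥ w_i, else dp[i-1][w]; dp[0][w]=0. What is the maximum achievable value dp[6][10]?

26

i\w   0   1   2   3   4   5   6   7   8   9  10
  0   0   0   0   0   0   0   0   0   0   0   0
  1   0   0   0   0   0   0   0   8   8   8   8
  2   0  10  10  10  10  10  10  10  18  18  18
  3   0  10  10  10  10  10  10  10  18  19  19
  4   0  10  10  10  10  19  19  19  19  19  19
  5   0  10  10  10  17  19  19  19  26  26  26
  6   0  10  10  10  17  19  19  19  26  26  26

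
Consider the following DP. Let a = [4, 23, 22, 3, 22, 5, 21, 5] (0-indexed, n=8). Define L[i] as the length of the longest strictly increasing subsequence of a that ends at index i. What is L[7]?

   i    0    1    2    3    4    5    6    7
a[i]    4   23   22    3   22    5   21    5
L[i]    1    2    2    1    2    2    3    2

2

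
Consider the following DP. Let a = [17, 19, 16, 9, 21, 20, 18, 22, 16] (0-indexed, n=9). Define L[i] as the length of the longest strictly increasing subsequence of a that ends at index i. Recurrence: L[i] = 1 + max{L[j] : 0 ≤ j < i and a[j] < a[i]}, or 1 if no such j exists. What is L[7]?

4

   i    0    1    2    3    4    5    6    7    8
a[i]   17   19   16    9   21   20   18   22   16
L[i]    1    2    1    1    3    3    2    4    2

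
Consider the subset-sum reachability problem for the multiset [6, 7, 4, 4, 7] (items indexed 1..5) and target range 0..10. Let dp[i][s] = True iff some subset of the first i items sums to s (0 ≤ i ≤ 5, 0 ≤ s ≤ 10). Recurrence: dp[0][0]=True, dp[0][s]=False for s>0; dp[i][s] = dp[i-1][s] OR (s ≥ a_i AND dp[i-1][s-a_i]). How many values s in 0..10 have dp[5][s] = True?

6

i\s   0   1   2   3   4   5   6   7   8   9  10
  0   T   F   F   F   F   F   F   F   F   F   F
  1   T   F   F   F   F   F   T   F   F   F   F
  2   T   F   F   F   F   F   T   T   F   F   F
  3   T   F   F   F   T   F   T   T   F   F   T
  4   T   F   F   F   T   F   T   T   T   F   T
  5   T   F   F   F   T   F   T   T   T   F   T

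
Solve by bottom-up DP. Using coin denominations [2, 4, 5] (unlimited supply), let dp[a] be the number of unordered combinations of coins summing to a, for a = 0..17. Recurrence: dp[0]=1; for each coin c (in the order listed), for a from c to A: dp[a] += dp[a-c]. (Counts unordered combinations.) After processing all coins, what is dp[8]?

3

after  coin     0     1     2     3     4     5     6     7     8     9    10    11    12    13    14    15    16    17
          2     1     0     1     0     1     0     1     0     1     0     1     0     1     0     1     0     1     0
          4     1     0     1     0     2     0     2     0     3     0     3     0     4     0     4     0     5     0
          5     1     0     1     0     2     1     2     1     3     2     4     2     5     3     6     4     7     5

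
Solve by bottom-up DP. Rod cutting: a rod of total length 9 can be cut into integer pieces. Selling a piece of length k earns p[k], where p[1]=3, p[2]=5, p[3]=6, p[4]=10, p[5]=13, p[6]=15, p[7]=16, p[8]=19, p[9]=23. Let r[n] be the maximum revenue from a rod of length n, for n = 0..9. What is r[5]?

   n    0    1    2    3    4    5    6    7    8    9
r[n]    0    3    6    9   12   15   18   21   24   27

15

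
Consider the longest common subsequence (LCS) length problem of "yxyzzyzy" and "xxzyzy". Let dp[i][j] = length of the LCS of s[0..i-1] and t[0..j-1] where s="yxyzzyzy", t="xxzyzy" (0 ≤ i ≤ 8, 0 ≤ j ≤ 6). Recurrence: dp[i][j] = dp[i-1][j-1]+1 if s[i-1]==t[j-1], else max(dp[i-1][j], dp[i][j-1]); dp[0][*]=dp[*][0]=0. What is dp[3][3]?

   ''  x  x  z  y  z  y
''  0  0  0  0  0  0  0
 y  0  0  0  0  1  1  1
 x  0  1  1  1  1  1  1
 y  0  1  1  1  2  2  2
 z  0  1  1  2  2  3  3
 z  0  1  1  2  2  3  3
 y  0  1  1  2  3  3  4
 z  0  1  1  2  3  4  4
 y  0  1  1  2  3  4  5

1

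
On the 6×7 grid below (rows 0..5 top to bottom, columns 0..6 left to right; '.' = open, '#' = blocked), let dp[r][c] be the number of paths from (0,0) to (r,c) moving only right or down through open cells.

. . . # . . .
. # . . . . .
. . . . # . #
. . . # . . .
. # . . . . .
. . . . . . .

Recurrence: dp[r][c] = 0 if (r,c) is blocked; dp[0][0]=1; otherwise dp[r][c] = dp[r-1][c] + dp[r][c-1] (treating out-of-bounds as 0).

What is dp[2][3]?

3

r\c   0   1   2   3   4   5   6
  0   1   1   1   0   0   0   0
  1   1   0   1   1   1   1   1
  2   1   1   2   3   0   1   0
  3   1   2   4   0   0   1   1
  4   1   0   4   4   4   5   6
  5   1   1   5   9  13  18  24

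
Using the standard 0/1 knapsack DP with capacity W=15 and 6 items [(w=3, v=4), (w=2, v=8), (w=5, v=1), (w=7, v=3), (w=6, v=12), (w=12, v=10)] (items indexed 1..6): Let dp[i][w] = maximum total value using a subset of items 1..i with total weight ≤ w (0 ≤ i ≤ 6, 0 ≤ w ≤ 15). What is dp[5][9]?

20

i\w   0   1   2   3   4   5   6   7   8   9  10  11  12  13  14  15
  0   0   0   0   0   0   0   0   0   0   0   0   0   0   0   0   0
  1   0   0   0   4   4   4   4   4   4   4   4   4   4   4   4   4
  2   0   0   8   8   8  12  12  12  12  12  12  12  12  12  12  12
  3   0   0   8   8   8  12  12  12  12  12  13  13  13  13  13  13
  4   0   0   8   8   8  12  12  12  12  12  13  13  15  15  15  15
  5   0   0   8   8   8  12  12  12  20  20  20  24  24  24  24  24
  6   0   0   8   8   8  12  12  12  20  20  20  24  24  24  24  24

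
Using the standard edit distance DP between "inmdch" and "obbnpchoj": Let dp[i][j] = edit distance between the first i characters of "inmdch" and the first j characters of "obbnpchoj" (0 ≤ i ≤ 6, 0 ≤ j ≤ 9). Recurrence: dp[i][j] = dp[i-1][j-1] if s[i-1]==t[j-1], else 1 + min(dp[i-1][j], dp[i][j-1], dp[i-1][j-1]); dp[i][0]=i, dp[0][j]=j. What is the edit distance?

7

   ''  o  b  b  n  p  c  h  o  j
''  0  1  2  3  4  5  6  7  8  9
 i  1  1  2  3  4  5  6  7  8  9
 n  2  2  2  3  3  4  5  6  7  8
 m  3  3  3  3  4  4  5  6  7  8
 d  4  4  4  4  4  5  5  6  7  8
 c  5  5  5  5  5  5  5  6  7  8
 h  6  6  6  6  6  6  6  5  6  7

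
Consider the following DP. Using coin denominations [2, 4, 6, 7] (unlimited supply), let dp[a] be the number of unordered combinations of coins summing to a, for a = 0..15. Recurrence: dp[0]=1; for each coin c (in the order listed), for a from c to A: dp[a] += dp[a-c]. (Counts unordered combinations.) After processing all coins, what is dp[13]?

3

after  coin     0     1     2     3     4     5     6     7     8     9    10    11    12    13    14    15
          2     1     0     1     0     1     0     1     0     1     0     1     0     1     0     1     0
          4     1     0     1     0     2     0     2     0     3     0     3     0     4     0     4     0
          6     1     0     1     0     2     0     3     0     4     0     5     0     7     0     8     0
          7     1     0     1     0     2     0     3     1     4     1     5     2     7     3     9     4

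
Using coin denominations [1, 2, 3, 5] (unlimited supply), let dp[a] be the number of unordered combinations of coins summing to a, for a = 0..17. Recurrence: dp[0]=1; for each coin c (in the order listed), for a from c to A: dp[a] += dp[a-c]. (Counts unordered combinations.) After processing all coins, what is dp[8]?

13

after  coin     0     1     2     3     4     5     6     7     8     9    10    11    12    13    14    15    16    17
          1     1     1     1     1     1     1     1     1     1     1     1     1     1     1     1     1     1     1
          2     1     1     2     2     3     3     4     4     5     5     6     6     7     7     8     8     9     9
          3     1     1     2     3     4     5     7     8    10    12    14    16    19    21    24    27    30    33
          5     1     1     2     3     4     6     8    10    13    16    20    24    29    34    40    47    54    62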